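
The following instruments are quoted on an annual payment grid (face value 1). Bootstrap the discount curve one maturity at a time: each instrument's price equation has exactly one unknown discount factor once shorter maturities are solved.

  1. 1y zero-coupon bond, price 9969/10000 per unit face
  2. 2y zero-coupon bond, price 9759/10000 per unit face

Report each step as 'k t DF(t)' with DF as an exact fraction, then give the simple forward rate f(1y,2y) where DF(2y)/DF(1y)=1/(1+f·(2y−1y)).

1 1 9969/10000
2 2 9759/10000
f(1y,2y) = ((9969/10000)/(9759/10000) − 1)/(1) = 70/3253 ≈ 2.1519%

step 1 [1y] zero: DF = P = 9969/10000 ≈ 0.996900
step 2 [2y] zero: DF = P = 9759/10000 ≈ 0.975900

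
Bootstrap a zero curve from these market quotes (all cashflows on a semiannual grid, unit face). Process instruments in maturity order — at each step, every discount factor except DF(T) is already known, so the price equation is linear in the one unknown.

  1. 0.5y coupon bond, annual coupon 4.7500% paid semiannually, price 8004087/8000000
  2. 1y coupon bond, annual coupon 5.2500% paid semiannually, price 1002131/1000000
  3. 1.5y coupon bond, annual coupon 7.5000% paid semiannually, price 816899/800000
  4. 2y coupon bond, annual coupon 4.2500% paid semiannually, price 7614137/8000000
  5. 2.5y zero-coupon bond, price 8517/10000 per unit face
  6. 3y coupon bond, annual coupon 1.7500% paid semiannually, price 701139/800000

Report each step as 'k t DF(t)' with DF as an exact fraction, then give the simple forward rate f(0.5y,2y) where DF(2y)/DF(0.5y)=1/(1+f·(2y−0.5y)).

1 1/2 9773/10000
2 1 1903/2000
3 3/2 1829/2000
4 2 1091/1250
5 5/2 8517/10000
6 3 2073/2500
f(0.5y,2y) = ((9773/10000)/(1091/1250) − 1)/(3/2) = 1045/13092 ≈ 7.9820%

step 1 [0.5y] bond c/2=19/800: DF=(8004087/8000000 − 19/800·(0))/(1+19/800) = 9773/10000 ≈ 0.977300
step 2 [1y] bond c/2=21/800: DF=(1002131/1000000 − 21/800·(0.977300))/(1+21/800) = 1903/2000 ≈ 0.951500
step 3 [1.5y] bond c/2=3/80: DF=(816899/800000 − 3/80·(0.977300+0.951500))/(1+3/80) = 1829/2000 ≈ 0.914500
step 4 [2y] bond c/2=17/800: DF=(7614137/8000000 − 17/800·(0.977300+0.951500+0.914500))/(1+17/800) = 1091/1250 ≈ 0.872800
step 5 [2.5y] zero: DF = P = 8517/10000 ≈ 0.851700
step 6 [3y] bond c/2=7/800: DF=(701139/800000 − 7/800·(0.977300+0.951500+0.914500+0.872800+0.851700))/(1+7/800) = 2073/2500 ≈ 0.829200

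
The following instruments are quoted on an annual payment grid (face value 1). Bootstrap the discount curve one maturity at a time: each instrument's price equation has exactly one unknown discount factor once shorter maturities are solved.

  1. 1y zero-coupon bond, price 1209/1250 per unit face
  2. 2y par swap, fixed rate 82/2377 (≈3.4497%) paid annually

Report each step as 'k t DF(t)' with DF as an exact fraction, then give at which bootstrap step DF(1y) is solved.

1 1 1209/1250
2 2 584/625
DF(1y) is solved at step 1

step 1 [1y] zero: DF = P = 1209/1250 ≈ 0.967200
step 2 [2y] swap r/1=82/2377: DF=(1 − 82/2377·(0.967200))/(1+82/2377) = 584/625 ≈ 0.934400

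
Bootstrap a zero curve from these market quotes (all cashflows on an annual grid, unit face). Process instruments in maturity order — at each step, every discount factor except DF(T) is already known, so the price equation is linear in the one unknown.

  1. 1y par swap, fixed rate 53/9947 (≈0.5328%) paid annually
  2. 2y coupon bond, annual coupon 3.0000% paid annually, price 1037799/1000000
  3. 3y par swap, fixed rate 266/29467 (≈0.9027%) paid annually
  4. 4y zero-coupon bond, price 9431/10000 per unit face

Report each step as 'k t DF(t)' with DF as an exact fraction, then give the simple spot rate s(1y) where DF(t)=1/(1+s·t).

step 1 [1y] swap r/1=53/9947: DF=(1 − 53/9947·(0))/(1+53/9947) = 9947/10000 ≈ 0.994700
step 2 [2y] bond c/1=3/100: DF=(1037799/1000000 − 3/100·(0.994700))/(1+3/100) = 4893/5000 ≈ 0.978600
step 3 [3y] swap r/1=266/29467: DF=(1 − 266/29467·(0.994700+0.978600))/(1+266/29467) = 4867/5000 ≈ 0.973400
step 4 [4y] zero: DF = P = 9431/10000 ≈ 0.943100

1 1 9947/10000
2 2 4893/5000
3 3 4867/5000
4 4 9431/10000
s(1y) = (1/(9947/10000) − 1)/(1) = 53/9947 ≈ 0.5328%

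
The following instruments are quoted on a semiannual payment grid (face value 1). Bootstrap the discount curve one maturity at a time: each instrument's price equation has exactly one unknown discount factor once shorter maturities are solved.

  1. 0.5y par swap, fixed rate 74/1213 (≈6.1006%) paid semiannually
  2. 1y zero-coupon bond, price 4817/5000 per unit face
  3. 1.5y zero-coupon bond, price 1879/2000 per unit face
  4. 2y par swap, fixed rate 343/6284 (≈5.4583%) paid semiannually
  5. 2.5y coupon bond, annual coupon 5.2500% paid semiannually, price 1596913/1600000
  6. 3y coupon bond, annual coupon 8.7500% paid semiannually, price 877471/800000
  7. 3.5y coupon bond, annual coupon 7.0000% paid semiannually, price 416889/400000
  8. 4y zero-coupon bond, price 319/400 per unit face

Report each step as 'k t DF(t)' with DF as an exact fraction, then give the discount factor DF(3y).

step 1 [0.5y] swap r/2=37/1213: DF=(1 − 37/1213·(0))/(1+37/1213) = 1213/1250 ≈ 0.970400
step 2 [1y] zero: DF = P = 4817/5000 ≈ 0.963400
step 3 [1.5y] zero: DF = P = 1879/2000 ≈ 0.939500
step 4 [2y] swap r/2=343/12568: DF=(1 − 343/12568·(0.970400+0.963400+0.939500))/(1+343/12568) = 8971/10000 ≈ 0.897100
step 5 [2.5y] bond c/2=21/800: DF=(1596913/1600000 − 21/800·(0.970400+0.963400+0.939500+0.897100))/(1+21/800) = 8761/10000 ≈ 0.876100
step 6 [3y] bond c/2=7/160: DF=(877471/800000 − 7/160·(0.970400+0.963400+0.939500+0.897100+0.876100))/(1+7/160) = 8561/10000 ≈ 0.856100
step 7 [3.5y] bond c/2=7/200: DF=(416889/400000 − 7/200·(0.970400+0.963400+0.939500+0.897100+0.876100+0.856100))/(1+7/200) = 8209/10000 ≈ 0.820900
step 8 [4y] zero: DF = P = 319/400 ≈ 0.797500

1 1/2 1213/1250
2 1 4817/5000
3 3/2 1879/2000
4 2 8971/10000
5 5/2 8761/10000
6 3 8561/10000
7 7/2 8209/10000
8 4 319/400
DF(3y) = 8561/10000 ≈ 0.856100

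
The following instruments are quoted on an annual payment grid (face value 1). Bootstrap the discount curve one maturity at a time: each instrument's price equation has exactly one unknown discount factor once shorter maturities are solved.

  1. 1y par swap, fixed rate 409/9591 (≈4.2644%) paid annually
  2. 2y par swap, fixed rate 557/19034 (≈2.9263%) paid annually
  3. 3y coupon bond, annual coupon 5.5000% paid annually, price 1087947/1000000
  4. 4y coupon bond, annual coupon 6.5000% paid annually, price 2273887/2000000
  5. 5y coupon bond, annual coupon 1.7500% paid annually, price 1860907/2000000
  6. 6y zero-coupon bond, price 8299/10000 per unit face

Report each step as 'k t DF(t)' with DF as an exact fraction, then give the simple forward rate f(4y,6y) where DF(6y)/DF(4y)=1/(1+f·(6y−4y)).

step 1 [1y] swap r/1=409/9591: DF=(1 − 409/9591·(0))/(1+409/9591) = 9591/10000 ≈ 0.959100
step 2 [2y] swap r/1=557/19034: DF=(1 − 557/19034·(0.959100))/(1+557/19034) = 9443/10000 ≈ 0.944300
step 3 [3y] bond c/1=11/200: DF=(1087947/1000000 − 11/200·(0.959100+0.944300))/(1+11/200) = 233/250 ≈ 0.932000
step 4 [4y] bond c/1=13/200: DF=(2273887/2000000 − 13/200·(0.959100+0.944300+0.932000))/(1+13/200) = 1789/2000 ≈ 0.894500
step 5 [5y] bond c/1=7/400: DF=(1860907/2000000 − 7/400·(0.959100+0.944300+0.932000+0.894500))/(1+7/400) = 8503/10000 ≈ 0.850300
step 6 [6y] zero: DF = P = 8299/10000 ≈ 0.829900

1 1 9591/10000
2 2 9443/10000
3 3 233/250
4 4 1789/2000
5 5 8503/10000
6 6 8299/10000
f(4y,6y) = ((1789/2000)/(8299/10000) − 1)/(2) = 323/8299 ≈ 3.8920%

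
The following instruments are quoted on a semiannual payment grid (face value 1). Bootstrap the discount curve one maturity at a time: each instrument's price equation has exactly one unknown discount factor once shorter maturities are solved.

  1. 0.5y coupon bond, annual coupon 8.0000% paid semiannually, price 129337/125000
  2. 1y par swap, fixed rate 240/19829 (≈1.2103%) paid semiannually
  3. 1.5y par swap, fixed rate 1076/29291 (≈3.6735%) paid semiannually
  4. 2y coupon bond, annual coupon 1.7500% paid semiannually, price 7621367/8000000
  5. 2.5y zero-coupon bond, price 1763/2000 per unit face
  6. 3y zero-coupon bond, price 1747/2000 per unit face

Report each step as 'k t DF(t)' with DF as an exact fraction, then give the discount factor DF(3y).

step 1 [0.5y] bond c/2=1/25: DF=(129337/125000 − 1/25·(0))/(1+1/25) = 9949/10000 ≈ 0.994900
step 2 [1y] swap r/2=120/19829: DF=(1 − 120/19829·(0.994900))/(1+120/19829) = 247/250 ≈ 0.988000
step 3 [1.5y] swap r/2=538/29291: DF=(1 − 538/29291·(0.994900+0.988000))/(1+538/29291) = 4731/5000 ≈ 0.946200
step 4 [2y] bond c/2=7/800: DF=(7621367/8000000 − 7/800·(0.994900+0.988000+0.946200))/(1+7/800) = 919/1000 ≈ 0.919000
step 5 [2.5y] zero: DF = P = 1763/2000 ≈ 0.881500
step 6 [3y] zero: DF = P = 1747/2000 ≈ 0.873500

1 1/2 9949/10000
2 1 247/250
3 3/2 4731/5000
4 2 919/1000
5 5/2 1763/2000
6 3 1747/2000
DF(3y) = 1747/2000 ≈ 0.873500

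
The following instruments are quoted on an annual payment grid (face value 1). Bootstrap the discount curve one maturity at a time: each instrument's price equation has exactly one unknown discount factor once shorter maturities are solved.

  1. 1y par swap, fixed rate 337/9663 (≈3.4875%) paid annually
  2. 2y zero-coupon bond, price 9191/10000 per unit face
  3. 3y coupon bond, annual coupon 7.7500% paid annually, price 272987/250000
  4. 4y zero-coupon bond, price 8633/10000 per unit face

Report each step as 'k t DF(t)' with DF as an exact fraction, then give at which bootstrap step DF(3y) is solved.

1 1 9663/10000
2 2 9191/10000
3 3 4389/5000
4 4 8633/10000
DF(3y) is solved at step 3

step 1 [1y] swap r/1=337/9663: DF=(1 − 337/9663·(0))/(1+337/9663) = 9663/10000 ≈ 0.966300
step 2 [2y] zero: DF = P = 9191/10000 ≈ 0.919100
step 3 [3y] bond c/1=31/400: DF=(272987/250000 − 31/400·(0.966300+0.919100))/(1+31/400) = 4389/5000 ≈ 0.877800
step 4 [4y] zero: DF = P = 8633/10000 ≈ 0.863300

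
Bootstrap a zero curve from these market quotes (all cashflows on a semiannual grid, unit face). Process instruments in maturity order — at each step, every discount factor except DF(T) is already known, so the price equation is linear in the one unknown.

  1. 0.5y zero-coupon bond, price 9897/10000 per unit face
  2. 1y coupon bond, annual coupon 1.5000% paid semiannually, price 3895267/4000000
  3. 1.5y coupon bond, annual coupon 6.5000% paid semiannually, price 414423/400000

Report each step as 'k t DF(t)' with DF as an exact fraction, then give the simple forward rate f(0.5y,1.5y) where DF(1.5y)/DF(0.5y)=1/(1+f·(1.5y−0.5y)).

1 1/2 9897/10000
2 1 1199/1250
3 3/2 9421/10000
f(0.5y,1.5y) = ((9897/10000)/(9421/10000) − 1)/(1) = 476/9421 ≈ 5.0525%

step 1 [0.5y] zero: DF = P = 9897/10000 ≈ 0.989700
step 2 [1y] bond c/2=3/400: DF=(3895267/4000000 − 3/400·(0.989700))/(1+3/400) = 1199/1250 ≈ 0.959200
step 3 [1.5y] bond c/2=13/400: DF=(414423/400000 − 13/400·(0.989700+0.959200))/(1+13/400) = 9421/10000 ≈ 0.942100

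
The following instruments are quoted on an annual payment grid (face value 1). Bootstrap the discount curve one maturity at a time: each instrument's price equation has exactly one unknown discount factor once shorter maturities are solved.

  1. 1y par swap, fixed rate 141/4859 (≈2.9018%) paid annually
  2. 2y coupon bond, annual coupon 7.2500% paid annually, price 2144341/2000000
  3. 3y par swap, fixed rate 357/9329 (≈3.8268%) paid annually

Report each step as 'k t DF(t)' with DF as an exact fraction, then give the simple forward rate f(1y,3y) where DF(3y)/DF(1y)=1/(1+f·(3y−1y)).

step 1 [1y] swap r/1=141/4859: DF=(1 − 141/4859·(0))/(1+141/4859) = 4859/5000 ≈ 0.971800
step 2 [2y] bond c/1=29/400: DF=(2144341/2000000 − 29/400·(0.971800))/(1+29/400) = 467/500 ≈ 0.934000
step 3 [3y] swap r/1=357/9329: DF=(1 − 357/9329·(0.971800+0.934000))/(1+357/9329) = 8929/10000 ≈ 0.892900

1 1 4859/5000
2 2 467/500
3 3 8929/10000
f(1y,3y) = ((4859/5000)/(8929/10000) − 1)/(2) = 789/17858 ≈ 4.4182%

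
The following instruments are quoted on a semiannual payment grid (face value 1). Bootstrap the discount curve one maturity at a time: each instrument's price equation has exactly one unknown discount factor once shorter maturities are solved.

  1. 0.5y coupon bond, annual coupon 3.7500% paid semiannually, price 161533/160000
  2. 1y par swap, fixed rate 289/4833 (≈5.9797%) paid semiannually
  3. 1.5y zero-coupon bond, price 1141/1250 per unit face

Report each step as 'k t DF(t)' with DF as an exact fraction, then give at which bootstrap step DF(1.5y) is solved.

step 1 [0.5y] bond c/2=3/160: DF=(161533/160000 − 3/160·(0))/(1+3/160) = 991/1000 ≈ 0.991000
step 2 [1y] swap r/2=289/9666: DF=(1 − 289/9666·(0.991000))/(1+289/9666) = 4711/5000 ≈ 0.942200
step 3 [1.5y] zero: DF = P = 1141/1250 ≈ 0.912800

1 1/2 991/1000
2 1 4711/5000
3 3/2 1141/1250
DF(1.5y) is solved at step 3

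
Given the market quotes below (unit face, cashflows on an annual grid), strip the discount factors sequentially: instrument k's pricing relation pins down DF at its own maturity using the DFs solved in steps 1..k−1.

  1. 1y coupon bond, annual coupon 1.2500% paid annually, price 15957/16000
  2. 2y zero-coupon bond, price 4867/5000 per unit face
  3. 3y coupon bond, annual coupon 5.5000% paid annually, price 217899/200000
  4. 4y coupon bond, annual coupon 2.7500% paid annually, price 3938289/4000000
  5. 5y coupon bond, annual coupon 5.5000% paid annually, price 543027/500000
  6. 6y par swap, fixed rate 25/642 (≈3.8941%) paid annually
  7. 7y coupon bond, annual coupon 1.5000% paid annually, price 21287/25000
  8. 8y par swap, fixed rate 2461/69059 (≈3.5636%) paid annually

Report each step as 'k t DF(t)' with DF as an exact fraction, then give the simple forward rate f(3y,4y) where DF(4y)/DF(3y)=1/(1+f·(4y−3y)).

1 1 197/200
2 2 4867/5000
3 3 4653/5000
4 4 8809/10000
5 5 8329/10000
6 6 79/100
7 7 949/1250
8 8 7539/10000
f(3y,4y) = ((4653/5000)/(8809/10000) − 1)/(1) = 497/8809 ≈ 5.6420%

step 1 [1y] bond c/1=1/80: DF=(15957/16000 − 1/80·(0))/(1+1/80) = 197/200 ≈ 0.985000
step 2 [2y] zero: DF = P = 4867/5000 ≈ 0.973400
step 3 [3y] bond c/1=11/200: DF=(217899/200000 − 11/200·(0.985000+0.973400))/(1+11/200) = 4653/5000 ≈ 0.930600
step 4 [4y] bond c/1=11/400: DF=(3938289/4000000 − 11/400·(0.985000+0.973400+0.930600))/(1+11/400) = 8809/10000 ≈ 0.880900
step 5 [5y] bond c/1=11/200: DF=(543027/500000 − 11/200·(0.985000+0.973400+0.930600+0.880900))/(1+11/200) = 8329/10000 ≈ 0.832900
step 6 [6y] swap r/1=25/642: DF=(1 − 25/642·(0.985000+0.973400+0.930600+0.880900+0.832900))/(1+25/642) = 79/100 ≈ 0.790000
step 7 [7y] bond c/1=3/200: DF=(21287/25000 − 3/200·(0.985000+0.973400+0.930600+0.880900+0.832900+0.790000))/(1+3/200) = 949/1250 ≈ 0.759200
step 8 [8y] swap r/1=2461/69059: DF=(1 − 2461/69059·(0.985000+0.973400+0.930600+0.880900+0.832900+0.790000+0.759200))/(1+2461/69059) = 7539/10000 ≈ 0.753900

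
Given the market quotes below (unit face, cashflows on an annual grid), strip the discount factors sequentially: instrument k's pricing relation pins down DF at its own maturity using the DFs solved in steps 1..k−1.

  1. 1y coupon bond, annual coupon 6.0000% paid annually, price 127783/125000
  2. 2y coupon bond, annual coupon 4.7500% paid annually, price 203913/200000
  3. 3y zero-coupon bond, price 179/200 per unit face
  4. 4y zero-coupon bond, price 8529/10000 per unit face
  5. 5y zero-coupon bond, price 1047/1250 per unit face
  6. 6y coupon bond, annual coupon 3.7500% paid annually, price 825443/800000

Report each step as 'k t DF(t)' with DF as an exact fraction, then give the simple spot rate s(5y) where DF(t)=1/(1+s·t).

1 1 2411/2500
2 2 581/625
3 3 179/200
4 4 8529/10000
5 5 1047/1250
6 6 4163/5000
s(5y) = (1/(1047/1250) − 1)/(5) = 203/5235 ≈ 3.8777%

step 1 [1y] bond c/1=3/50: DF=(127783/125000 − 3/50·(0))/(1+3/50) = 2411/2500 ≈ 0.964400
step 2 [2y] bond c/1=19/400: DF=(203913/200000 − 19/400·(0.964400))/(1+19/400) = 581/625 ≈ 0.929600
step 3 [3y] zero: DF = P = 179/200 ≈ 0.895000
step 4 [4y] zero: DF = P = 8529/10000 ≈ 0.852900
step 5 [5y] zero: DF = P = 1047/1250 ≈ 0.837600
step 6 [6y] bond c/1=3/80: DF=(825443/800000 − 3/80·(0.964400+0.929600+0.895000+0.852900+0.837600))/(1+3/80) = 4163/5000 ≈ 0.832600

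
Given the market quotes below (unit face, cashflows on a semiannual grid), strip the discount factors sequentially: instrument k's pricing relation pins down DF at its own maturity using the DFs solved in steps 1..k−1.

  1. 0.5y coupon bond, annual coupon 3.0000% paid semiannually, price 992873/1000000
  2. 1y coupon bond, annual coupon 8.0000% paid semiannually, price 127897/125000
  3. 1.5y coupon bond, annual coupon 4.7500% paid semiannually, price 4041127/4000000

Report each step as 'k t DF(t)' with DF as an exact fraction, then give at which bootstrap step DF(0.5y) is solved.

1 1/2 4891/5000
2 1 4731/5000
3 3/2 4711/5000
DF(0.5y) is solved at step 1

step 1 [0.5y] bond c/2=3/200: DF=(992873/1000000 − 3/200·(0))/(1+3/200) = 4891/5000 ≈ 0.978200
step 2 [1y] bond c/2=1/25: DF=(127897/125000 − 1/25·(0.978200))/(1+1/25) = 4731/5000 ≈ 0.946200
step 3 [1.5y] bond c/2=19/800: DF=(4041127/4000000 − 19/800·(0.978200+0.946200))/(1+19/800) = 4711/5000 ≈ 0.942200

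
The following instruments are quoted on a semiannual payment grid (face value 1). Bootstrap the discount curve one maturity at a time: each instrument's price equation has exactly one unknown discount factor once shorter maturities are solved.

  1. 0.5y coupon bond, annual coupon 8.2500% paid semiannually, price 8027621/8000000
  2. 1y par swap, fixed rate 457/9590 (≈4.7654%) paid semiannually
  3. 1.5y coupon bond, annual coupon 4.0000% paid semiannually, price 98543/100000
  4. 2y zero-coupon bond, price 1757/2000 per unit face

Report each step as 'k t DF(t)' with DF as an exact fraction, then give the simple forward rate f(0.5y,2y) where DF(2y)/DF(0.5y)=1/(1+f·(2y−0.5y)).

step 1 [0.5y] bond c/2=33/800: DF=(8027621/8000000 − 33/800·(0))/(1+33/800) = 9637/10000 ≈ 0.963700
step 2 [1y] swap r/2=457/19180: DF=(1 − 457/19180·(0.963700))/(1+457/19180) = 9543/10000 ≈ 0.954300
step 3 [1.5y] bond c/2=1/50: DF=(98543/100000 − 1/50·(0.963700+0.954300))/(1+1/50) = 1857/2000 ≈ 0.928500
step 4 [2y] zero: DF = P = 1757/2000 ≈ 0.878500

1 1/2 9637/10000
2 1 9543/10000
3 3/2 1857/2000
4 2 1757/2000
f(0.5y,2y) = ((9637/10000)/(1757/2000) − 1)/(3/2) = 568/8785 ≈ 6.4656%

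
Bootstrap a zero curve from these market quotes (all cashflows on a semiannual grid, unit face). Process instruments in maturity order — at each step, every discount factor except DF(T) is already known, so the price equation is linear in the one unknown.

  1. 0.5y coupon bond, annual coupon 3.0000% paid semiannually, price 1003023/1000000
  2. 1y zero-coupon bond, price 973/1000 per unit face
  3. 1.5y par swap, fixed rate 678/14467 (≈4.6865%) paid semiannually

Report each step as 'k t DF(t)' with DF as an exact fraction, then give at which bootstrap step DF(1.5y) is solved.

1 1/2 4941/5000
2 1 973/1000
3 3/2 4661/5000
DF(1.5y) is solved at step 3

step 1 [0.5y] bond c/2=3/200: DF=(1003023/1000000 − 3/200·(0))/(1+3/200) = 4941/5000 ≈ 0.988200
step 2 [1y] zero: DF = P = 973/1000 ≈ 0.973000
step 3 [1.5y] swap r/2=339/14467: DF=(1 − 339/14467·(0.988200+0.973000))/(1+339/14467) = 4661/5000 ≈ 0.932200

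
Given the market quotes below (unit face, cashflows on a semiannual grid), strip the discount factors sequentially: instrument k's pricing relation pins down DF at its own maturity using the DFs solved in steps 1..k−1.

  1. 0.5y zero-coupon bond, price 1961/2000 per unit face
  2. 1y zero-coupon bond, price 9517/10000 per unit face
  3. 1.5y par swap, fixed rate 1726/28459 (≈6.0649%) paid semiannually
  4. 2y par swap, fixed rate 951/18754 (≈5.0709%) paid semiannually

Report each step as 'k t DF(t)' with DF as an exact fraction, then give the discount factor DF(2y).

step 1 [0.5y] zero: DF = P = 1961/2000 ≈ 0.980500
step 2 [1y] zero: DF = P = 9517/10000 ≈ 0.951700
step 3 [1.5y] swap r/2=863/28459: DF=(1 − 863/28459·(0.980500+0.951700))/(1+863/28459) = 9137/10000 ≈ 0.913700
step 4 [2y] swap r/2=951/37508: DF=(1 − 951/37508·(0.980500+0.951700+0.913700))/(1+951/37508) = 9049/10000 ≈ 0.904900

1 1/2 1961/2000
2 1 9517/10000
3 3/2 9137/10000
4 2 9049/10000
DF(2y) = 9049/10000 ≈ 0.904900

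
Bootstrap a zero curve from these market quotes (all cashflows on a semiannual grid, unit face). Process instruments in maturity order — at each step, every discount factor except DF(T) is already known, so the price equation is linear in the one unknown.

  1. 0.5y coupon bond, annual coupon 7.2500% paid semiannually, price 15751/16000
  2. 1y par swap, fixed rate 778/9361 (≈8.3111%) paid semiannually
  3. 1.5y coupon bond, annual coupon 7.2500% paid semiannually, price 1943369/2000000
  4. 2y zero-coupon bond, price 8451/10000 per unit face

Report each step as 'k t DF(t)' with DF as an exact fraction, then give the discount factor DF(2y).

1 1/2 19/20
2 1 4611/5000
3 3/2 4361/5000
4 2 8451/10000
DF(2y) = 8451/10000 ≈ 0.845100

step 1 [0.5y] bond c/2=29/800: DF=(15751/16000 − 29/800·(0))/(1+29/800) = 19/20 ≈ 0.950000
step 2 [1y] swap r/2=389/9361: DF=(1 − 389/9361·(0.950000))/(1+389/9361) = 4611/5000 ≈ 0.922200
step 3 [1.5y] bond c/2=29/800: DF=(1943369/2000000 − 29/800·(0.950000+0.922200))/(1+29/800) = 4361/5000 ≈ 0.872200
step 4 [2y] zero: DF = P = 8451/10000 ≈ 0.845100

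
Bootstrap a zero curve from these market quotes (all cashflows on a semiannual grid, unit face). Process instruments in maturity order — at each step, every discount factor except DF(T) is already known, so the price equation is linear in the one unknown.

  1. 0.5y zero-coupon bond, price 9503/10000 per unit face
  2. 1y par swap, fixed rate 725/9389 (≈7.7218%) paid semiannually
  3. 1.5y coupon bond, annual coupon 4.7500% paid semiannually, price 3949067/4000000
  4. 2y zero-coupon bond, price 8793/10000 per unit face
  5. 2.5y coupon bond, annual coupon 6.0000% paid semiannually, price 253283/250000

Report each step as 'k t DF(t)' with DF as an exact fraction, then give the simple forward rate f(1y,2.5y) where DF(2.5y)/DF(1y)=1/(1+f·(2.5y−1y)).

1 1/2 9503/10000
2 1 371/400
3 3/2 1151/1250
4 2 8793/10000
5 5/2 1753/2000
f(1y,2.5y) = ((371/400)/(1753/2000) − 1)/(3/2) = 68/1753 ≈ 3.8791%

step 1 [0.5y] zero: DF = P = 9503/10000 ≈ 0.950300
step 2 [1y] swap r/2=725/18778: DF=(1 − 725/18778·(0.950300))/(1+725/18778) = 371/400 ≈ 0.927500
step 3 [1.5y] bond c/2=19/800: DF=(3949067/4000000 − 19/800·(0.950300+0.927500))/(1+19/800) = 1151/1250 ≈ 0.920800
step 4 [2y] zero: DF = P = 8793/10000 ≈ 0.879300
step 5 [2.5y] bond c/2=3/100: DF=(253283/250000 − 3/100·(0.950300+0.927500+0.920800+0.879300))/(1+3/100) = 1753/2000 ≈ 0.876500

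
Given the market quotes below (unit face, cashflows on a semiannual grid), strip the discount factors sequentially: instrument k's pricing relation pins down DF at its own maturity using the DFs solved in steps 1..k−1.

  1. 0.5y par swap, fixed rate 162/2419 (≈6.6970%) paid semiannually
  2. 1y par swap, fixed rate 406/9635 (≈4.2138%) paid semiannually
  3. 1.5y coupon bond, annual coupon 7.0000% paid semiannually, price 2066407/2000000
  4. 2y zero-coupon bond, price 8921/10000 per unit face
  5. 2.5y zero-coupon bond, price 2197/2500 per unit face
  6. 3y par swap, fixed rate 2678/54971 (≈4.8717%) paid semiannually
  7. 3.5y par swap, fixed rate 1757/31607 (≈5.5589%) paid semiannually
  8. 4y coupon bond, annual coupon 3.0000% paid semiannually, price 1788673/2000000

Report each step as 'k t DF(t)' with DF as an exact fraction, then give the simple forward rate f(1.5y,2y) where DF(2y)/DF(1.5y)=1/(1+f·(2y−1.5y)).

1 1/2 2419/2500
2 1 4797/5000
3 3/2 9331/10000
4 2 8921/10000
5 5/2 2197/2500
6 3 8661/10000
7 7/2 8243/10000
8 4 7877/10000
f(1.5y,2y) = ((9331/10000)/(8921/10000) − 1)/(1/2) = 820/8921 ≈ 9.1918%

step 1 [0.5y] swap r/2=81/2419: DF=(1 − 81/2419·(0))/(1+81/2419) = 2419/2500 ≈ 0.967600
step 2 [1y] swap r/2=203/9635: DF=(1 − 203/9635·(0.967600))/(1+203/9635) = 4797/5000 ≈ 0.959400
step 3 [1.5y] bond c/2=7/200: DF=(2066407/2000000 − 7/200·(0.967600+0.959400))/(1+7/200) = 9331/10000 ≈ 0.933100
step 4 [2y] zero: DF = P = 8921/10000 ≈ 0.892100
step 5 [2.5y] zero: DF = P = 2197/2500 ≈ 0.878800
step 6 [3y] swap r/2=1339/54971: DF=(1 − 1339/54971·(0.967600+0.959400+0.933100+0.892100+0.878800))/(1+1339/54971) = 8661/10000 ≈ 0.866100
step 7 [3.5y] swap r/2=1757/63214: DF=(1 − 1757/63214·(0.967600+0.959400+0.933100+0.892100+0.878800+0.866100))/(1+1757/63214) = 8243/10000 ≈ 0.824300
step 8 [4y] bond c/2=3/200: DF=(1788673/2000000 − 3/200·(0.967600+0.959400+0.933100+0.892100+0.878800+0.866100+0.824300))/(1+3/200) = 7877/10000 ≈ 0.787700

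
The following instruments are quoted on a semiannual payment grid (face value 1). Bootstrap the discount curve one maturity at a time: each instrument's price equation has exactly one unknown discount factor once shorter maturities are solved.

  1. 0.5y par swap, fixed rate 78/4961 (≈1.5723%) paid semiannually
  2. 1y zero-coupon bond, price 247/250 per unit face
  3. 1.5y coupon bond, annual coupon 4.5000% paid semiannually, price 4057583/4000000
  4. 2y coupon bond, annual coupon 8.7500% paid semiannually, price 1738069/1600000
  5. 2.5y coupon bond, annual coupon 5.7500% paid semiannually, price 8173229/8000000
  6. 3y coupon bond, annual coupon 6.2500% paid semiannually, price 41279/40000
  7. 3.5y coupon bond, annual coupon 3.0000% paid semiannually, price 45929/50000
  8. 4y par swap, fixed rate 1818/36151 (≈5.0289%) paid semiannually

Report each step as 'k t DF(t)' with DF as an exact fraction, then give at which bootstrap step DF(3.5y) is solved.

1 1/2 4961/5000
2 1 247/250
3 3/2 1897/2000
4 2 459/500
5 5/2 1107/1250
6 3 8573/10000
7 7/2 514/625
8 4 4091/5000
DF(3.5y) is solved at step 7

step 1 [0.5y] swap r/2=39/4961: DF=(1 − 39/4961·(0))/(1+39/4961) = 4961/5000 ≈ 0.992200
step 2 [1y] zero: DF = P = 247/250 ≈ 0.988000
step 3 [1.5y] bond c/2=9/400: DF=(4057583/4000000 − 9/400·(0.992200+0.988000))/(1+9/400) = 1897/2000 ≈ 0.948500
step 4 [2y] bond c/2=7/160: DF=(1738069/1600000 − 7/160·(0.992200+0.988000+0.948500))/(1+7/160) = 459/500 ≈ 0.918000
step 5 [2.5y] bond c/2=23/800: DF=(8173229/8000000 − 23/800·(0.992200+0.988000+0.948500+0.918000))/(1+23/800) = 1107/1250 ≈ 0.885600
step 6 [3y] bond c/2=1/32: DF=(41279/40000 − 1/32·(0.992200+0.988000+0.948500+0.918000+0.885600))/(1+1/32) = 8573/10000 ≈ 0.857300
step 7 [3.5y] bond c/2=3/200: DF=(45929/50000 − 3/200·(0.992200+0.988000+0.948500+0.918000+0.885600+0.857300))/(1+3/200) = 514/625 ≈ 0.822400
step 8 [4y] swap r/2=909/36151: DF=(1 − 909/36151·(0.992200+0.988000+0.948500+0.918000+0.885600+0.857300+0.822400))/(1+909/36151) = 4091/5000 ≈ 0.818200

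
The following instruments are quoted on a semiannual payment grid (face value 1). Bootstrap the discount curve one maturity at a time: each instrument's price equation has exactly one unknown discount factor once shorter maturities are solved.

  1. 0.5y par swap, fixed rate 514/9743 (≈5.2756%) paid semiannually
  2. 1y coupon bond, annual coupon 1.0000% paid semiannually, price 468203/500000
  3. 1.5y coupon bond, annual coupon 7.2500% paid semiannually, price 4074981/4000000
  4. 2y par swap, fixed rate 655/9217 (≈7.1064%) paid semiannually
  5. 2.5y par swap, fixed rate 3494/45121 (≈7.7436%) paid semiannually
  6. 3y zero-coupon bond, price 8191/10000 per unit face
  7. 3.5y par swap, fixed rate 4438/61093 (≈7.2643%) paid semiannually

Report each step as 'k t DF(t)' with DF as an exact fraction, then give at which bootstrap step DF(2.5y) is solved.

step 1 [0.5y] swap r/2=257/9743: DF=(1 − 257/9743·(0))/(1+257/9743) = 9743/10000 ≈ 0.974300
step 2 [1y] bond c/2=1/200: DF=(468203/500000 − 1/200·(0.974300))/(1+1/200) = 9269/10000 ≈ 0.926900
step 3 [1.5y] bond c/2=29/800: DF=(4074981/4000000 − 29/800·(0.974300+0.926900))/(1+29/800) = 4583/5000 ≈ 0.916600
step 4 [2y] swap r/2=655/18434: DF=(1 − 655/18434·(0.974300+0.926900+0.916600))/(1+655/18434) = 869/1000 ≈ 0.869000
step 5 [2.5y] swap r/2=1747/45121: DF=(1 − 1747/45121·(0.974300+0.926900+0.916600+0.869000))/(1+1747/45121) = 8253/10000 ≈ 0.825300
step 6 [3y] zero: DF = P = 8191/10000 ≈ 0.819100
step 7 [3.5y] swap r/2=2219/61093: DF=(1 − 2219/61093·(0.974300+0.926900+0.916600+0.869000+0.825300+0.819100))/(1+2219/61093) = 7781/10000 ≈ 0.778100

1 1/2 9743/10000
2 1 9269/10000
3 3/2 4583/5000
4 2 869/1000
5 5/2 8253/10000
6 3 8191/10000
7 7/2 7781/10000
DF(2.5y) is solved at step 5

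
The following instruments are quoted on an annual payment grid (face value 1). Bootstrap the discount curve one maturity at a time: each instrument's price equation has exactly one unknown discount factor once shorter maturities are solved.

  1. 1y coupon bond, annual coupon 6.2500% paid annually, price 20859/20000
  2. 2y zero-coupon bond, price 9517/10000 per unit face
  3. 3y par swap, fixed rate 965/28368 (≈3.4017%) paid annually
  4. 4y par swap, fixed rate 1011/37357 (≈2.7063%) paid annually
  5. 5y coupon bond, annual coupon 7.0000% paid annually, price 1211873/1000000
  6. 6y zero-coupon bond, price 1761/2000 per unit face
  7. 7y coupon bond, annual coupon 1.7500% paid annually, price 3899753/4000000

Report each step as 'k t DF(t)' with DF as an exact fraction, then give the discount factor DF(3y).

1 1 1227/1250
2 2 9517/10000
3 3 1807/2000
4 4 8989/10000
5 5 4441/5000
6 6 1761/2000
7 7 1727/2000
DF(3y) = 1807/2000 ≈ 0.903500

step 1 [1y] bond c/1=1/16: DF=(20859/20000 − 1/16·(0))/(1+1/16) = 1227/1250 ≈ 0.981600
step 2 [2y] zero: DF = P = 9517/10000 ≈ 0.951700
step 3 [3y] swap r/1=965/28368: DF=(1 − 965/28368·(0.981600+0.951700))/(1+965/28368) = 1807/2000 ≈ 0.903500
step 4 [4y] swap r/1=1011/37357: DF=(1 − 1011/37357·(0.981600+0.951700+0.903500))/(1+1011/37357) = 8989/10000 ≈ 0.898900
step 5 [5y] bond c/1=7/100: DF=(1211873/1000000 − 7/100·(0.981600+0.951700+0.903500+0.898900))/(1+7/100) = 4441/5000 ≈ 0.888200
step 6 [6y] zero: DF = P = 1761/2000 ≈ 0.880500
step 7 [7y] bond c/1=7/400: DF=(3899753/4000000 − 7/400·(0.981600+0.951700+0.903500+0.898900+0.888200+0.880500))/(1+7/400) = 1727/2000 ≈ 0.863500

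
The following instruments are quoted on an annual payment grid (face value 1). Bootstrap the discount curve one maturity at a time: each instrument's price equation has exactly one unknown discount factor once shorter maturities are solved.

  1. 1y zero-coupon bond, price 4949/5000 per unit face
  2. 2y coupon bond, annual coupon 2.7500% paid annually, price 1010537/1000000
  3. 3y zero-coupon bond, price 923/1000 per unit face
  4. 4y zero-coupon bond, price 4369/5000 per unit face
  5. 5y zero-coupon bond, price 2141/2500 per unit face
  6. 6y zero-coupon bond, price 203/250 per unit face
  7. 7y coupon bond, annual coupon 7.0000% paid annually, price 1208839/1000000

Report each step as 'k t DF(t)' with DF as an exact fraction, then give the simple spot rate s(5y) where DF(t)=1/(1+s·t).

step 1 [1y] zero: DF = P = 4949/5000 ≈ 0.989800
step 2 [2y] bond c/1=11/400: DF=(1010537/1000000 − 11/400·(0.989800))/(1+11/400) = 957/1000 ≈ 0.957000
step 3 [3y] zero: DF = P = 923/1000 ≈ 0.923000
step 4 [4y] zero: DF = P = 4369/5000 ≈ 0.873800
step 5 [5y] zero: DF = P = 2141/2500 ≈ 0.856400
step 6 [6y] zero: DF = P = 203/250 ≈ 0.812000
step 7 [7y] bond c/1=7/100: DF=(1208839/1000000 − 7/100·(0.989800+0.957000+0.923000+0.873800+0.856400+0.812000))/(1+7/100) = 7757/10000 ≈ 0.775700

1 1 4949/5000
2 2 957/1000
3 3 923/1000
4 4 4369/5000
5 5 2141/2500
6 6 203/250
7 7 7757/10000
s(5y) = (1/(2141/2500) − 1)/(5) = 359/10705 ≈ 3.3536%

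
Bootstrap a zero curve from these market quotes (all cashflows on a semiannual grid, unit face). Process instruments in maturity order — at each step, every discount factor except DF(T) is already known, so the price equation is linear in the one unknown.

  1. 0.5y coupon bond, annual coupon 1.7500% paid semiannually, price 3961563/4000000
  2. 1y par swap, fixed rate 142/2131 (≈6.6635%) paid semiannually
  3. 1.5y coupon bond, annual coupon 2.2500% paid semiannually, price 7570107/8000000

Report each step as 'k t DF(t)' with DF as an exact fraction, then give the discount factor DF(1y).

step 1 [0.5y] bond c/2=7/800: DF=(3961563/4000000 − 7/800·(0))/(1+7/800) = 4909/5000 ≈ 0.981800
step 2 [1y] swap r/2=71/2131: DF=(1 − 71/2131·(0.981800))/(1+71/2131) = 9361/10000 ≈ 0.936100
step 3 [1.5y] bond c/2=9/800: DF=(7570107/8000000 − 9/800·(0.981800+0.936100))/(1+9/800) = 1143/1250 ≈ 0.914400

1 1/2 4909/5000
2 1 9361/10000
3 3/2 1143/1250
DF(1y) = 9361/10000 ≈ 0.936100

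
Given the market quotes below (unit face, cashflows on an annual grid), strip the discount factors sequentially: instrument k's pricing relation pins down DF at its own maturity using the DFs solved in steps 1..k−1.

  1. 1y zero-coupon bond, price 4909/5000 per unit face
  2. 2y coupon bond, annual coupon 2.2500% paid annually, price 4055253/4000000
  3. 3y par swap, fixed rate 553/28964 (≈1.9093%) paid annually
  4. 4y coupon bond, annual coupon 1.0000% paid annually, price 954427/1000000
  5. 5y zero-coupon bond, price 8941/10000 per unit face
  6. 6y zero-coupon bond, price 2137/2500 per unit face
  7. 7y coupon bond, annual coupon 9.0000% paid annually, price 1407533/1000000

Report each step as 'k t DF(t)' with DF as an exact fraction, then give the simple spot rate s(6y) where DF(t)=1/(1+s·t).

1 1 4909/5000
2 2 9699/10000
3 3 9447/10000
4 4 9163/10000
5 5 8941/10000
6 6 2137/2500
7 7 8321/10000
s(6y) = (1/(2137/2500) − 1)/(6) = 121/4274 ≈ 2.8311%

step 1 [1y] zero: DF = P = 4909/5000 ≈ 0.981800
step 2 [2y] bond c/1=9/400: DF=(4055253/4000000 − 9/400·(0.981800))/(1+9/400) = 9699/10000 ≈ 0.969900
step 3 [3y] swap r/1=553/28964: DF=(1 − 553/28964·(0.981800+0.969900))/(1+553/28964) = 9447/10000 ≈ 0.944700
step 4 [4y] bond c/1=1/100: DF=(954427/1000000 − 1/100·(0.981800+0.969900+0.944700))/(1+1/100) = 9163/10000 ≈ 0.916300
step 5 [5y] zero: DF = P = 8941/10000 ≈ 0.894100
step 6 [6y] zero: DF = P = 2137/2500 ≈ 0.854800
step 7 [7y] bond c/1=9/100: DF=(1407533/1000000 − 9/100·(0.981800+0.969900+0.944700+0.916300+0.894100+0.854800))/(1+9/100) = 8321/10000 ≈ 0.832100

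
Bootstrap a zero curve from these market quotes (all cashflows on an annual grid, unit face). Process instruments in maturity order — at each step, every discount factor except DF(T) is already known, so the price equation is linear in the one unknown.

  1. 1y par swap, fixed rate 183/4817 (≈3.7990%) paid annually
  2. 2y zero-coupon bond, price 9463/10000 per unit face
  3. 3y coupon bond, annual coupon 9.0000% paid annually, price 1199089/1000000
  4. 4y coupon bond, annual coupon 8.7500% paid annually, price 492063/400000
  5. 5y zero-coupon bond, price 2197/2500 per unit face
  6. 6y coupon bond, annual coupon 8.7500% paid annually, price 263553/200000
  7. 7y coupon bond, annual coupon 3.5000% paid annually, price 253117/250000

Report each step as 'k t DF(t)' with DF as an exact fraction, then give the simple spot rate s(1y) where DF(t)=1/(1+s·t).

1 1 4817/5000
2 2 9463/10000
3 3 589/625
4 4 9017/10000
5 5 2197/2500
6 6 839/1000
7 7 1983/2500
s(1y) = (1/(4817/5000) − 1)/(1) = 183/4817 ≈ 3.7990%

step 1 [1y] swap r/1=183/4817: DF=(1 − 183/4817·(0))/(1+183/4817) = 4817/5000 ≈ 0.963400
step 2 [2y] zero: DF = P = 9463/10000 ≈ 0.946300
step 3 [3y] bond c/1=9/100: DF=(1199089/1000000 − 9/100·(0.963400+0.946300))/(1+9/100) = 589/625 ≈ 0.942400
step 4 [4y] bond c/1=7/80: DF=(492063/400000 − 7/80·(0.963400+0.946300+0.942400))/(1+7/80) = 9017/10000 ≈ 0.901700
step 5 [5y] zero: DF = P = 2197/2500 ≈ 0.878800
step 6 [6y] bond c/1=7/80: DF=(263553/200000 − 7/80·(0.963400+0.946300+0.942400+0.901700+0.878800))/(1+7/80) = 839/1000 ≈ 0.839000
step 7 [7y] bond c/1=7/200: DF=(253117/250000 − 7/200·(0.963400+0.946300+0.942400+0.901700+0.878800+0.839000))/(1+7/200) = 1983/2500 ≈ 0.793200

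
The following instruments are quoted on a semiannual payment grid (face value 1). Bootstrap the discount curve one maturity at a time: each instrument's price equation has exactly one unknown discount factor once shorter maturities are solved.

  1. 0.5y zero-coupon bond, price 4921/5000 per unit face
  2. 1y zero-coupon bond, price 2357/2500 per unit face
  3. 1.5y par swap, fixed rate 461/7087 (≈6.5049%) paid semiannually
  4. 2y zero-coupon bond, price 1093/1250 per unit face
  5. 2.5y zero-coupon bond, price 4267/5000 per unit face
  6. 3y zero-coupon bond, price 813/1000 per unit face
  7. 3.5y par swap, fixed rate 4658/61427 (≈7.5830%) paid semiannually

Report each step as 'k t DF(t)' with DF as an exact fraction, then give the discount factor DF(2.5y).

step 1 [0.5y] zero: DF = P = 4921/5000 ≈ 0.984200
step 2 [1y] zero: DF = P = 2357/2500 ≈ 0.942800
step 3 [1.5y] swap r/2=461/14174: DF=(1 − 461/14174·(0.984200+0.942800))/(1+461/14174) = 4539/5000 ≈ 0.907800
step 4 [2y] zero: DF = P = 1093/1250 ≈ 0.874400
step 5 [2.5y] zero: DF = P = 4267/5000 ≈ 0.853400
step 6 [3y] zero: DF = P = 813/1000 ≈ 0.813000
step 7 [3.5y] swap r/2=2329/61427: DF=(1 − 2329/61427·(0.984200+0.942800+0.907800+0.874400+0.853400+0.813000))/(1+2329/61427) = 7671/10000 ≈ 0.767100

1 1/2 4921/5000
2 1 2357/2500
3 3/2 4539/5000
4 2 1093/1250
5 5/2 4267/5000
6 3 813/1000
7 7/2 7671/10000
DF(2.5y) = 4267/5000 ≈ 0.853400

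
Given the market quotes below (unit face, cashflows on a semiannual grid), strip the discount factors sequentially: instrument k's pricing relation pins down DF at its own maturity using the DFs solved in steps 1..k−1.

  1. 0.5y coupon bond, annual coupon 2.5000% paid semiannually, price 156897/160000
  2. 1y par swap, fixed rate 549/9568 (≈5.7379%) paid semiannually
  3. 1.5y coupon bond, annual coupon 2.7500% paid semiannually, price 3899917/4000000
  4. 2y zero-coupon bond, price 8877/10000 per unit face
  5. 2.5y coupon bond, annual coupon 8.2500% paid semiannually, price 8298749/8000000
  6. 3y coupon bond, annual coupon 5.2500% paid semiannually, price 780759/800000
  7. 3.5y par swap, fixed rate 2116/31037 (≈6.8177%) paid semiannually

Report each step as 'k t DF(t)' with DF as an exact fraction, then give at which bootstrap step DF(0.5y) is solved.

step 1 [0.5y] bond c/2=1/80: DF=(156897/160000 − 1/80·(0))/(1+1/80) = 1937/2000 ≈ 0.968500
step 2 [1y] swap r/2=549/19136: DF=(1 − 549/19136·(0.968500))/(1+549/19136) = 9451/10000 ≈ 0.945100
step 3 [1.5y] bond c/2=11/800: DF=(3899917/4000000 − 11/800·(0.968500+0.945100))/(1+11/800) = 4679/5000 ≈ 0.935800
step 4 [2y] zero: DF = P = 8877/10000 ≈ 0.887700
step 5 [2.5y] bond c/2=33/800: DF=(8298749/8000000 − 33/800·(0.968500+0.945100+0.935800+0.887700))/(1+33/800) = 4241/5000 ≈ 0.848200
step 6 [3y] bond c/2=21/800: DF=(780759/800000 − 21/800·(0.968500+0.945100+0.935800+0.887700+0.848200))/(1+21/800) = 8337/10000 ≈ 0.833700
step 7 [3.5y] swap r/2=1058/31037: DF=(1 − 1058/31037·(0.968500+0.945100+0.935800+0.887700+0.848200+0.833700))/(1+1058/31037) = 1971/2500 ≈ 0.788400

1 1/2 1937/2000
2 1 9451/10000
3 3/2 4679/5000
4 2 8877/10000
5 5/2 4241/5000
6 3 8337/10000
7 7/2 1971/2500
DF(0.5y) is solved at step 1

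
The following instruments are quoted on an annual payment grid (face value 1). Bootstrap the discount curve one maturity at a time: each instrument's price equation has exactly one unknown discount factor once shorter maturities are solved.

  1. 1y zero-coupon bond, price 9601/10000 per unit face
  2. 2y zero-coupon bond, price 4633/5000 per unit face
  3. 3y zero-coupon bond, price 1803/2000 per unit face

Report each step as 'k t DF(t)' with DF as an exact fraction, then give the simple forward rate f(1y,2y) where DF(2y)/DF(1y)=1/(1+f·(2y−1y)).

1 1 9601/10000
2 2 4633/5000
3 3 1803/2000
f(1y,2y) = ((9601/10000)/(4633/5000) − 1)/(1) = 335/9266 ≈ 3.6154%

step 1 [1y] zero: DF = P = 9601/10000 ≈ 0.960100
step 2 [2y] zero: DF = P = 4633/5000 ≈ 0.926600
step 3 [3y] zero: DF = P = 1803/2000 ≈ 0.901500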